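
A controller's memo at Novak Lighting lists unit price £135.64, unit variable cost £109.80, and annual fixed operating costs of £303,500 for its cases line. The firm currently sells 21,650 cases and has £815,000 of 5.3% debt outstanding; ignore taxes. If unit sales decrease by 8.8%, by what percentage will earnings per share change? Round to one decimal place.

-23.1%

Contribution at this volume is 21,650 × £25.84 = £559,436.00.
EBIT = £559,436.00 − £303,500 = £255,936.00.
After interest of £43,195.00, pre-tax earnings = £212,741.00.
Degree of combined leverage = contribution ÷ (EBIT − I) = £559,436.00 ÷ £212,741.00 = 2.6297.
EPS therefore changes by 2.6297 × (-8.8%) = -23.1%.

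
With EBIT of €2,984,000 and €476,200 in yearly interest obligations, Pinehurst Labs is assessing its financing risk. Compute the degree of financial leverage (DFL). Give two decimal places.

Interest = €476,200.00.
DFL = EBIT ÷ (EBIT − I) = €2,984,000 ÷ (€2,984,000 − €476,200.00) = €2,984,000 ÷ €2,507,800.00 = 1.1899.

1.19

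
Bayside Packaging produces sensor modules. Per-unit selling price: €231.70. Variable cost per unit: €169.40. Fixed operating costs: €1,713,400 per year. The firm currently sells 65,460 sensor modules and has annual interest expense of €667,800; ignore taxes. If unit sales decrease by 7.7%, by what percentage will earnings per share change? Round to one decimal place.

Total contribution margin = 65,460 × €62.30 = €4,078,158.00.
Subtracting fixed costs: EBIT = €4,078,158.00 − €1,713,400 = €2,364,758.00.
After interest of €667,800.00, pre-tax earnings = €1,696,958.00.
Degree of combined leverage = contribution ÷ (EBIT − I) = €4,078,158.00 ÷ €1,696,958.00 = 2.4032.
EPS therefore changes by 2.4032 × (-7.7%) = -18.5%.

-18.5%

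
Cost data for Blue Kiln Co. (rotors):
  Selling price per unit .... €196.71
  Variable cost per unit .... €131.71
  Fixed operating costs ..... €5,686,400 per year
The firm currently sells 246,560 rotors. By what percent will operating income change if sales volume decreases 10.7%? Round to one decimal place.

-16.6%

Total contribution margin = 246,560 × €65.00 = €16,026,400.00.
Operating income = contribution − fixed costs = €16,026,400.00 − €5,686,400 = €10,340,000.00.
Degree of operating leverage = €16,026,400.00 / €10,340,000.00 = 1.5499.
So EBIT moves 1.5499 × (-10.7%) = -16.6%.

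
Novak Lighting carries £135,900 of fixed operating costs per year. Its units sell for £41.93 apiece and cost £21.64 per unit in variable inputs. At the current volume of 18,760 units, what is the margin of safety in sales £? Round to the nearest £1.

£505,765

Unit CM = price − variable cost = £41.93 − £21.64 = £20.29. Break-even units = £135,900 ÷ £20.29 = 6,697.88; break-even revenue = 6,697.88 × £41.93 = £280,842.14.
Actual sales revenue = 18,760 × £41.93 = £786,606.80.
Margin of safety = £786,606.80 − £280,842.14 = £505,765.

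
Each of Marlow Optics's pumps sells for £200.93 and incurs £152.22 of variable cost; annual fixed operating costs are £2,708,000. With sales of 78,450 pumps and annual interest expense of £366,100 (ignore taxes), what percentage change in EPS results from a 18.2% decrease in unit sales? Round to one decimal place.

At 78,450 units, contribution = 78,450 × £48.71 = £3,821,299.50.
EBIT = £3,821,299.50 − £2,708,000 = £1,113,299.50.
After interest of £366,100.00, pre-tax earnings = £747,199.50.
Degree of combined leverage = contribution ÷ (EBIT − I) = £3,821,299.50 ÷ £747,199.50 = 5.1142.
%ΔEPS = DCL × %ΔSales = 5.1142 × -18.2% = -93.1%.

-93.1%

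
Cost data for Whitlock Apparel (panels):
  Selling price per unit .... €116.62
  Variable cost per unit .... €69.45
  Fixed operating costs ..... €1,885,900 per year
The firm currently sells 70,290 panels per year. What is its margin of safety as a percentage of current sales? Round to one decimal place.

Contribution margin per unit = €116.62 − €69.45 = €47.17. Break-even units = €1,885,900 ÷ €47.17 = 39,980.92; break-even revenue = 39,980.92 × €116.62 = €4,662,574.90.
Actual sales revenue = 70,290 × €116.62 = €8,197,219.80.
Margin of safety = (€8,197,219.80 − €4,662,574.90) ÷ €8,197,219.80 = 43.1%.

43.1%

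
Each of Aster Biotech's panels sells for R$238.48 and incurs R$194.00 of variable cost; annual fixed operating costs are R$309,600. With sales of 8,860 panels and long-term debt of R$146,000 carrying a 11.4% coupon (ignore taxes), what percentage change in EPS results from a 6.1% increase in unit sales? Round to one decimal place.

Total contribution margin = 8,860 × R$44.48 = R$394,092.80.
EBIT = R$394,092.80 − R$309,600 = R$84,492.80.
After interest of R$16,644.00, pre-tax earnings = R$67,848.80.
DCL = total CM / (EBIT − I) = R$394,092.80 / R$67,848.80 = 5.8084.
EPS therefore changes by 5.8084 × (+6.1%) = +35.4%.

+35.4%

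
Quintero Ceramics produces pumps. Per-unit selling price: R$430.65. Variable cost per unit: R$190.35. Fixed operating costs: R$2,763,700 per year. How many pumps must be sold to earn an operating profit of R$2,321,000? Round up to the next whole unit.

21,160 pumps

Contribution margin per unit = R$430.65 − R$190.35 = R$240.30.
Need Q such that Q × R$240.30 − R$2,763,700 = R$2,321,000, i.e. Q = R$5,084,700 / R$240.30 = 21,159.80 → 21,160.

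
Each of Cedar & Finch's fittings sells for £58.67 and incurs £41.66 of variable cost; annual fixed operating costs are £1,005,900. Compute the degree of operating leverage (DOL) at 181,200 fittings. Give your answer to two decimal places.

1.48

Total contribution margin = 181,200 × £17.01 = £3,082,212.00.
EBIT = £3,082,212.00 − £1,005,900 = £2,076,312.00.
So DOL = total CM / EBIT = £3,082,212.00 / £2,076,312.00 = 1.4845.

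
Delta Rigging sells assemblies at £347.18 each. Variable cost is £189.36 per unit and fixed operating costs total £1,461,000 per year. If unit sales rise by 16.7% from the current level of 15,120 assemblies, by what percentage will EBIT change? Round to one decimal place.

Total contribution margin = 15,120 × £157.82 = £2,386,238.40.
Subtracting fixed costs: EBIT = £2,386,238.40 − £1,461,000 = £925,238.40.
DOL = contribution ÷ EBIT = £2,386,238.40 ÷ £925,238.40 = 2.5791.
Operating income changes by 2.5791 × +16.7% = +43.1%.

+43.1%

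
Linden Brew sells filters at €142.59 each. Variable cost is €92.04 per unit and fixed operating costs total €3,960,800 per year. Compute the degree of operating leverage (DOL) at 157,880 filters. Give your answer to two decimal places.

Total contribution margin = 157,880 × €50.55 = €7,980,834.00.
Operating income = contribution − fixed costs = €7,980,834.00 − €3,960,800 = €4,020,034.00.
So DOL = total CM / EBIT = €7,980,834.00 / €4,020,034.00 = 1.9853.

1.99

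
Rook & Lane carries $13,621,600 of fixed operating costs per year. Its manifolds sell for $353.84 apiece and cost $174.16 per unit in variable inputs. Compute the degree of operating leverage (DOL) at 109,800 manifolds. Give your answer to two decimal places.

3.23

Total contribution margin = 109,800 × $179.68 = $19,728,864.00.
EBIT = $19,728,864.00 − $13,621,600 = $6,107,264.00.
Degree of operating leverage = $19,728,864.00 / $6,107,264.00 = 3.2304.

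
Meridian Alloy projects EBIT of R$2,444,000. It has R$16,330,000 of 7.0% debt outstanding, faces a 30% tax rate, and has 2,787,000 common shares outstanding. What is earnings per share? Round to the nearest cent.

Interest = R$1,143,100.00, so EBT = R$2,444,000 − R$1,143,100.00 = R$1,300,900.00.
Net income = R$1,300,900.00 × (1 − 0.30) = R$910,630.00.
EPS = R$910,630.00 ÷ 2,787,000 = R$0.33.

R$0.33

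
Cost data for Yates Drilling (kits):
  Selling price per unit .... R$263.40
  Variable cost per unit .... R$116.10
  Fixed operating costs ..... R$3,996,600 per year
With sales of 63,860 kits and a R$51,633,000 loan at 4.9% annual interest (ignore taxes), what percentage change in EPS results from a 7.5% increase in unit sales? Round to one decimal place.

+24.5%

At 63,860 units, contribution = 63,860 × R$147.30 = R$9,406,578.00.
Operating income = contribution − fixed costs = R$9,406,578.00 − R$3,996,600 = R$5,409,978.00.
Interest = R$2,530,017.00, so EBIT − I = R$2,879,961.00.
Degree of combined leverage = contribution ÷ (EBIT − I) = R$9,406,578.00 ÷ R$2,879,961.00 = 3.2662.
%ΔEPS = DCL × %ΔSales = 3.2662 × +7.5% = +24.5%.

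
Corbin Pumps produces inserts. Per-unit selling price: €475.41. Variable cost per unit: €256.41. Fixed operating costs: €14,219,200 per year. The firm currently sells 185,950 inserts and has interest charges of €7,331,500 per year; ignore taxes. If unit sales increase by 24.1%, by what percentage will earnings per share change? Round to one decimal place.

Contribution at this volume is 185,950 × €219.00 = €40,723,050.00.
Subtracting fixed costs: EBIT = €40,723,050.00 − €14,219,200 = €26,503,850.00.
After interest of €7,331,500.00, pre-tax earnings = €19,172,350.00.
DCL = total CM / (EBIT − I) = €40,723,050.00 / €19,172,350.00 = 2.1241.
EPS therefore changes by 2.1241 × (+24.1%) = +51.2%.

+51.2%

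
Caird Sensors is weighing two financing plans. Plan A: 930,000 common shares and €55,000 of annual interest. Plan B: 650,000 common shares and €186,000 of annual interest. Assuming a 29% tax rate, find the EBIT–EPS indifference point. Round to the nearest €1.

€490,107

At indifference, (EBIT − 55,000)(1 − t)/930,000 = (EBIT − 186,000)(1 − t)/650,000.
Cancelling (1 − t) and cross-multiplying: 650,000·(EBIT − 55,000) = 930,000·(EBIT − 186,000).
Solving, EBIT = (186,000·930,000 − 55,000·650,000) / (930,000 − 650,000) = 137,230,000,000 / 280,000 = 490,107.14.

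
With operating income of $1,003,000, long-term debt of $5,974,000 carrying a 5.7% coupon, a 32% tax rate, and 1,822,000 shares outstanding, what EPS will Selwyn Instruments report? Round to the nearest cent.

$0.25

Pre-tax income = $1,003,000 − $340,518.00 = $662,482.00.
Net income = $662,482.00 × (1 − 0.32) = $450,487.76.
EPS = $450,487.76 ÷ 1,822,000 = $0.25.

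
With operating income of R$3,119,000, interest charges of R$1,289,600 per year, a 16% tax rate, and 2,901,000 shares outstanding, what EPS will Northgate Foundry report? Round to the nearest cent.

R$0.53

Pre-tax income = R$3,119,000 − R$1,289,600.00 = R$1,829,400.00.
After tax at 16%: net income = R$1,829,400.00 × 0.84 = R$1,536,696.00.
Per share: R$1,536,696.00 / 2,901,000 shares = R$0.53.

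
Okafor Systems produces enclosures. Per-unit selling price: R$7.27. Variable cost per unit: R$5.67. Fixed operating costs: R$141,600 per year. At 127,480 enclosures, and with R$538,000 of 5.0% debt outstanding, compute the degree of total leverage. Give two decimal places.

At 127,480 units, contribution = 127,480 × R$1.60 = R$203,968.00.
EBIT = R$203,968.00 − R$141,600 = R$62,368.00. Interest = R$26,900.00, so EBIT − I = R$35,468.00.
Degree of total leverage = total CM / (EBIT − interest) = R$203,968.00 / R$35,468.00 = 5.7508.

5.75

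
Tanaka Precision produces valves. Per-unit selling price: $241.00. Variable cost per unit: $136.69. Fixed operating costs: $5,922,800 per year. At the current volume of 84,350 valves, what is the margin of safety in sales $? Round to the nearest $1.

Contribution margin per unit = $241.00 − $136.69 = $104.31. Break-even units = $5,922,800 ÷ $104.31 = 56,780.75; break-even revenue = 56,780.75 × $241.00 = $13,684,160.67.
Current sales = 84,350 × $241.00 = $20,328,350.00.
Margin of safety = $20,328,350.00 − $13,684,160.67 = $6,644,189.

$6,644,189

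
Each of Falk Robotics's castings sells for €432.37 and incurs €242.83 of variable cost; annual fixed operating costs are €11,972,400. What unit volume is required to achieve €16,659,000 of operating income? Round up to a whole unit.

Contribution margin per unit = €432.37 − €242.83 = €189.54.
Required volume = (fixed costs + target profit) ÷ CM = (€11,972,400 + €16,659,000) ÷ €189.54 = 151,057.30, so 151,058 castings.

151,058 castings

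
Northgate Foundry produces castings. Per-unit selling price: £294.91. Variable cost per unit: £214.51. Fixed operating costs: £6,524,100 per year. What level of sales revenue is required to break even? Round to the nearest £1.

Contribution margin per unit = £294.91 − £214.51 = £80.40, a CM ratio of £80.40 ÷ £294.91 = 0.2726.
Break-even sales = FC ÷ CM ratio = £6,524,100 × £294.91 / £80.40 = £23,930,626.

£23,930,626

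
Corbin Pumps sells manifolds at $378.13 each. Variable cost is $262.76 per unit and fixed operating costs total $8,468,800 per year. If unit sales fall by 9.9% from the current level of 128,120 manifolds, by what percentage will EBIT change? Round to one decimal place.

Contribution at this volume is 128,120 × $115.37 = $14,781,204.40.
Subtracting fixed costs: EBIT = $14,781,204.40 − $8,468,800 = $6,312,404.40.
So DOL = total CM / EBIT = $14,781,204.40 / $6,312,404.40 = 2.3416.
So EBIT moves 2.3416 × (-9.9%) = -23.2%.

-23.2%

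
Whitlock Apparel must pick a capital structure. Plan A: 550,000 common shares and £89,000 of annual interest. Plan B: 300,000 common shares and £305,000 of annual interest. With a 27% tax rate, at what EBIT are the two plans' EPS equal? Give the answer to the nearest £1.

Set EPS_A = EPS_B: (EBIT − £89,000)(1 − 0.27) ÷ 550,000 = (EBIT − £305,000)(1 − 0.27) ÷ 300,000.
Cancelling (1 − t) and cross-multiplying: 300,000·(EBIT − 89,000) = 550,000·(EBIT − 305,000).
EBIT × (550,000 − 300,000) = 305,000 × 550,000 − 89,000 × 300,000 = 141,050,000,000, so EBIT = 141,050,000,000 ÷ 250,000 = 564,200.00.

£564,200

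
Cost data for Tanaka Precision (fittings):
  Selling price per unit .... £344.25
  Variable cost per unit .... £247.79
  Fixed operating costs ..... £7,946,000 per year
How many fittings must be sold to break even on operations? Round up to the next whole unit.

82,377 fittings

Unit CM = price − variable cost = £344.25 − £247.79 = £96.46.
Units to break even: £7,946,000 ÷ £96.46 = 82,376.11, rounded up to 82,377.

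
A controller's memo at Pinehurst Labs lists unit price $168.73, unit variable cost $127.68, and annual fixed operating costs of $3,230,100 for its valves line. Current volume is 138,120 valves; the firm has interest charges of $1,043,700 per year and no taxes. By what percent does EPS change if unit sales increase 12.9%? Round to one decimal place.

Total contribution margin = 138,120 × $41.05 = $5,669,826.00.
Operating income = contribution − fixed costs = $5,669,826.00 − $3,230,100 = $2,439,726.00.
Interest = $1,043,700.00, so EBIT − I = $1,396,026.00.
Degree of combined leverage = contribution ÷ (EBIT − I) = $5,669,826.00 ÷ $1,396,026.00 = 4.0614.
%ΔEPS = DCL × %ΔSales = 4.0614 × +12.9% = +52.4%.

+52.4%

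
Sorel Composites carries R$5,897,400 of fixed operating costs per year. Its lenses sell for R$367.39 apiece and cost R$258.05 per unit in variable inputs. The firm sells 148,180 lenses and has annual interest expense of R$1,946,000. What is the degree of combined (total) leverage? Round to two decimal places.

1.94

Contribution at this volume is 148,180 × R$109.34 = R$16,202,001.20.
Operating income = contribution − fixed costs = R$16,202,001.20 − R$5,897,400 = R$10,304,601.20. Interest = R$1,946,000.00, so EBIT − I = R$8,358,601.20.
Degree of total leverage = total CM / (EBIT − interest) = R$16,202,001.20 / R$8,358,601.20 = 1.9384.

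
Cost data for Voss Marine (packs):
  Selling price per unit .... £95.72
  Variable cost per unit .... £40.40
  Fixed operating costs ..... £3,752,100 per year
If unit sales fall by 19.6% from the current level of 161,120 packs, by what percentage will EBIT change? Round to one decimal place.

At 161,120 units, contribution = 161,120 × £55.32 = £8,913,158.40.
EBIT = £8,913,158.40 − £3,752,100 = £5,161,058.40.
DOL = contribution ÷ EBIT = £8,913,158.40 ÷ £5,161,058.40 = 1.7270.
%ΔEBIT = DOL × %ΔSales = 1.7270 × -19.6% = -33.8%.

-33.8%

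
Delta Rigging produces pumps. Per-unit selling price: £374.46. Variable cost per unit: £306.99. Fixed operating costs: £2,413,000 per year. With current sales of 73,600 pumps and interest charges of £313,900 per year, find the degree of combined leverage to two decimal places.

At 73,600 units, contribution = 73,600 × £67.47 = £4,965,792.00.
Subtracting fixed costs: EBIT = £4,965,792.00 − £2,413,000 = £2,552,792.00. Interest = £313,900.00, so EBIT − I = £2,238,892.00.
DCL = contribution ÷ (EBIT − I) = £4,965,792.00 ÷ £2,238,892.00 = 2.2180.

2.22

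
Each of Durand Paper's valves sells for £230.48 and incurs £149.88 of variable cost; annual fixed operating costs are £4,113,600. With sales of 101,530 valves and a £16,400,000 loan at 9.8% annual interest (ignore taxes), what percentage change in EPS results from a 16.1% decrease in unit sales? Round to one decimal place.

-53.5%

Total contribution margin = 101,530 × £80.60 = £8,183,318.00.
EBIT = £8,183,318.00 − £4,113,600 = £4,069,718.00.
After interest of £1,607,200.00, pre-tax earnings = £2,462,518.00.
Degree of combined leverage = contribution ÷ (EBIT − I) = £8,183,318.00 ÷ £2,462,518.00 = 3.3232.
EPS therefore changes by 3.3232 × (-16.1%) = -53.5%.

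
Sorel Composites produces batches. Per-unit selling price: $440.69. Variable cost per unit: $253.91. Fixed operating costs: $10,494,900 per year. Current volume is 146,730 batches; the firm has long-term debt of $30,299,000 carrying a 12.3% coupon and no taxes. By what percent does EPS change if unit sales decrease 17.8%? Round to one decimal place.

Contribution at this volume is 146,730 × $186.78 = $27,406,229.40.
Operating income = contribution − fixed costs = $27,406,229.40 − $10,494,900 = $16,911,329.40.
After interest of $3,726,777.00, pre-tax earnings = $13,184,552.40.
Degree of combined leverage = contribution ÷ (EBIT − I) = $27,406,229.40 ÷ $13,184,552.40 = 2.0787.
%ΔEPS = DCL × %ΔSales = 2.0787 × -17.8% = -37.0%.

-37.0%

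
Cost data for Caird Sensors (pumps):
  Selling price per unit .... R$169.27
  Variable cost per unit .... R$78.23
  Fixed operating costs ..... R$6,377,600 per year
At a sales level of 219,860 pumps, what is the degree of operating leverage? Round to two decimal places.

Contribution at this volume is 219,860 × R$91.04 = R$20,016,054.40.
Operating income = contribution − fixed costs = R$20,016,054.40 − R$6,377,600 = R$13,638,454.40.
Degree of operating leverage = R$20,016,054.40 / R$13,638,454.40 = 1.4676.

1.47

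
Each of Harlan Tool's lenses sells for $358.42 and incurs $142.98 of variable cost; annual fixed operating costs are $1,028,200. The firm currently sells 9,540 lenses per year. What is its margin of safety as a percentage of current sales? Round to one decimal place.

Contribution margin per unit = $358.42 − $142.98 = $215.44. Break-even units = $1,028,200 ÷ $215.44 = 4,772.56; break-even revenue = 4,772.56 × $358.42 = $1,710,580.41.
Current sales = 9,540 × $358.42 = $3,419,326.80.
Margin of safety = ($3,419,326.80 − $1,710,580.41) ÷ $3,419,326.80 = 50.0%.

50.0%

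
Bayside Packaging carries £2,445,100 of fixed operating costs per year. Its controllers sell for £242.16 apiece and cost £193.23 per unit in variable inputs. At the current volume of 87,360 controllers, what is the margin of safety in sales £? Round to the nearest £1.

Each unit contributes £242.16 − £193.23 = £48.93. Break-even units = £2,445,100 ÷ £48.93 = 49,971.39; break-even revenue = 49,971.39 × £242.16 = £12,101,071.24.
Current sales = 87,360 × £242.16 = £21,155,097.60.
Margin of safety = £21,155,097.60 − £12,101,071.24 = £9,054,026.

£9,054,026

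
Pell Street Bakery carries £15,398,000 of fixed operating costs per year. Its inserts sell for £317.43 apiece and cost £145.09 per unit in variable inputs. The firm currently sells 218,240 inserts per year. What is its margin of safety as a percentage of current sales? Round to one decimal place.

Contribution margin per unit = £317.43 − £145.09 = £172.34. Break-even units = £15,398,000 ÷ £172.34 = 89,346.64; break-even revenue = 89,346.64 × £317.43 = £28,361,304.05.
Actual sales revenue = 218,240 × £317.43 = £69,275,923.20.
Margin of safety = (£69,275,923.20 − £28,361,304.05) ÷ £69,275,923.20 = 59.1%.

59.1%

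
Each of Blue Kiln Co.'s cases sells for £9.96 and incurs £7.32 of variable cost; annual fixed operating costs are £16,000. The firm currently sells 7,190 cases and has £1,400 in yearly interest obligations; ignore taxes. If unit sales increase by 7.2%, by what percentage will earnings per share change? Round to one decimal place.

+86.4%

Contribution at this volume is 7,190 × £2.64 = £18,981.60.
Operating income = contribution − fixed costs = £18,981.60 − £16,000 = £2,981.60.
Interest = £1,400.00, so EBIT − I = £1,581.60.
DCL = total CM / (EBIT − I) = £18,981.60 / £1,581.60 = 12.0015.
%ΔEPS = DCL × %ΔSales = 12.0015 × +7.2% = +86.4%.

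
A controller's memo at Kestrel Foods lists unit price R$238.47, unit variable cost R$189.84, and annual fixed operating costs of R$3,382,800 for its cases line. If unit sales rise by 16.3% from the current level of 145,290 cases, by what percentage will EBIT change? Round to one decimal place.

Contribution at this volume is 145,290 × R$48.63 = R$7,065,452.70.
Operating income = contribution − fixed costs = R$7,065,452.70 − R$3,382,800 = R$3,682,652.70.
DOL = contribution ÷ EBIT = R$7,065,452.70 ÷ R$3,682,652.70 = 1.9186.
%ΔEBIT = DOL × %ΔSales = 1.9186 × +16.3% = +31.3%.

+31.3%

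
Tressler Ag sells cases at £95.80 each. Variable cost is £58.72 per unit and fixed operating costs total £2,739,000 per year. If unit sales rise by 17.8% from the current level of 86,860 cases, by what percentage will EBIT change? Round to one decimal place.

Total contribution margin = 86,860 × £37.08 = £3,220,768.80.
Operating income = contribution − fixed costs = £3,220,768.80 − £2,739,000 = £481,768.80.
DOL = contribution ÷ EBIT = £3,220,768.80 ÷ £481,768.80 = 6.6853.
So EBIT moves 6.6853 × (+17.8%) = +119.0%.

+119.0%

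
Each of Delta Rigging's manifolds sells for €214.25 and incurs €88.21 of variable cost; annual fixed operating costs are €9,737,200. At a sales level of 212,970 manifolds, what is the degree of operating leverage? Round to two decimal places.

1.57

Total contribution margin = 212,970 × €126.04 = €26,842,738.80.
Operating income = contribution − fixed costs = €26,842,738.80 − €9,737,200 = €17,105,538.80.
Degree of operating leverage = €26,842,738.80 / €17,105,538.80 = 1.5692.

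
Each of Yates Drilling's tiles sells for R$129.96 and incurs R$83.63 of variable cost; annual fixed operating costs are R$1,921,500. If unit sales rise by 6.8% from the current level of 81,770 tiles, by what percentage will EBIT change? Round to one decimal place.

At 81,770 units, contribution = 81,770 × R$46.33 = R$3,788,404.10.
Operating income = contribution − fixed costs = R$3,788,404.10 − R$1,921,500 = R$1,866,904.10.
So DOL = total CM / EBIT = R$3,788,404.10 / R$1,866,904.10 = 2.0292.
%ΔEBIT = DOL × %ΔSales = 2.0292 × +6.8% = +13.8%.

+13.8%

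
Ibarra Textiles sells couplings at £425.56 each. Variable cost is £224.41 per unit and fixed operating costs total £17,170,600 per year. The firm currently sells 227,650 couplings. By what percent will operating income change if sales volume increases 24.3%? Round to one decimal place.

+38.9%

Contribution at this volume is 227,650 × £201.15 = £45,791,797.50.
Subtracting fixed costs: EBIT = £45,791,797.50 − £17,170,600 = £28,621,197.50.
DOL = contribution ÷ EBIT = £45,791,797.50 ÷ £28,621,197.50 = 1.5999.
So EBIT moves 1.5999 × (+24.3%) = +38.9%.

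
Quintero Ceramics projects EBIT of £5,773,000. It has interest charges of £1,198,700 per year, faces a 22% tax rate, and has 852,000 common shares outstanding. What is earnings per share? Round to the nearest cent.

£4.19

Pre-tax income = £5,773,000 − £1,198,700.00 = £4,574,300.00.
Net income = £4,574,300.00 × (1 − 0.22) = £3,567,954.00.
Per share: £3,567,954.00 / 852,000 shares = £4.19.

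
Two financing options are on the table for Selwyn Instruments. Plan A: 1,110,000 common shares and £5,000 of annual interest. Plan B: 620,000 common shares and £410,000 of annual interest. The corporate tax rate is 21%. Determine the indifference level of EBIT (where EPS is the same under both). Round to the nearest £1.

£922,449

Set EPS_A = EPS_B: (EBIT − £5,000)(1 − 0.21) ÷ 1,110,000 = (EBIT − £410,000)(1 − 0.21) ÷ 620,000.
Cancelling (1 − t) and cross-multiplying: 620,000·(EBIT − 5,000) = 1,110,000·(EBIT − 410,000).
Solving, EBIT = (410,000·1,110,000 − 5,000·620,000) / (1,110,000 − 620,000) = 452,000,000,000 / 490,000 = 922,448.98.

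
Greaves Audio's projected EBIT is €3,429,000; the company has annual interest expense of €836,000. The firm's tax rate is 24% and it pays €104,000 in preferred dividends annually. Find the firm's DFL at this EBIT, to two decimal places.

1.40

Annual interest charges come to €836,000.00.
Preferred dividends grossed up pre-tax: €104,000 / (1 − 0.24) = €136,842.11.
DFL = EBIT ÷ [EBIT − I − D_p/(1−t)] = €3,429,000 ÷ [€3,429,000 − €836,000.00 − €136,842.11] = €3,429,000 ÷ €2,456,157.89 = 1.3961.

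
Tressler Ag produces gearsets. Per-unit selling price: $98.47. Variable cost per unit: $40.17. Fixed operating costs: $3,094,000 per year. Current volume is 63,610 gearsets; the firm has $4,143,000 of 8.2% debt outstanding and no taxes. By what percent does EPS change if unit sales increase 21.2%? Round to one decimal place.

Contribution at this volume is 63,610 × $58.30 = $3,708,463.00.
Operating income = contribution − fixed costs = $3,708,463.00 − $3,094,000 = $614,463.00.
Interest = $339,726.00, so EBIT − I = $274,737.00.
Degree of combined leverage = contribution ÷ (EBIT − I) = $3,708,463.00 ÷ $274,737.00 = 13.4982.
%ΔEPS = DCL × %ΔSales = 13.4982 × +21.2% = +286.2%.

+286.2%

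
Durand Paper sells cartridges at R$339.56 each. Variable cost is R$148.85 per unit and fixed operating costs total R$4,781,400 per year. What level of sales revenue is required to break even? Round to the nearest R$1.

CM per unit = R$339.56 − R$148.85 = R$190.71; CM ratio = R$190.71 / R$339.56 = 0.5616.
Break-even revenue = fixed costs × price ÷ CM = R$4,781,400 × R$339.56 ÷ R$190.71 = R$8,513,304.

R$8,513,304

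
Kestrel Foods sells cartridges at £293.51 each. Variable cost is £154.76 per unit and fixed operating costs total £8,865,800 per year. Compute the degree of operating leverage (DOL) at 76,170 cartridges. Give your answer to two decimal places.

At 76,170 units, contribution = 76,170 × £138.75 = £10,568,587.50.
Operating income = contribution − fixed costs = £10,568,587.50 − £8,865,800 = £1,702,787.50.
So DOL = total CM / EBIT = £10,568,587.50 / £1,702,787.50 = 6.2066.

6.21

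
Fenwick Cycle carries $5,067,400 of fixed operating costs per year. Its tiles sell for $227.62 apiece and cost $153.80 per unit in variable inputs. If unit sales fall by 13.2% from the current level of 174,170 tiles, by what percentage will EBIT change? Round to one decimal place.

-21.8%

At 174,170 units, contribution = 174,170 × $73.82 = $12,857,229.40.
EBIT = $12,857,229.40 − $5,067,400 = $7,789,829.40.
Degree of operating leverage = $12,857,229.40 / $7,789,829.40 = 1.6505.
So EBIT moves 1.6505 × (-13.2%) = -21.8%.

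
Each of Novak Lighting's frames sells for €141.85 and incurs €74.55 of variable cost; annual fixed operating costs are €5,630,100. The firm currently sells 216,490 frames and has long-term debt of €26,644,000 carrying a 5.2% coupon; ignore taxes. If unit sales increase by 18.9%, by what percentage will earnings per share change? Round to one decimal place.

+36.5%

At 216,490 units, contribution = 216,490 × €67.30 = €14,569,777.00.
Subtracting fixed costs: EBIT = €14,569,777.00 − €5,630,100 = €8,939,677.00.
Interest = €1,385,488.00, so EBIT − I = €7,554,189.00.
Degree of combined leverage = contribution ÷ (EBIT − I) = €14,569,777.00 ÷ €7,554,189.00 = 1.9287.
EPS therefore changes by 1.9287 × (+18.9%) = +36.5%.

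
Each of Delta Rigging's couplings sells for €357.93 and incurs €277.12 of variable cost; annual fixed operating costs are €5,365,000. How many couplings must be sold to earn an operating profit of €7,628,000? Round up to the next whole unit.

160,785 couplings

Contribution margin per unit = €357.93 − €277.12 = €80.81.
Required volume = (fixed costs + target profit) ÷ CM = (€5,365,000 + €7,628,000) ÷ €80.81 = 160,784.56, so 160,785 couplings.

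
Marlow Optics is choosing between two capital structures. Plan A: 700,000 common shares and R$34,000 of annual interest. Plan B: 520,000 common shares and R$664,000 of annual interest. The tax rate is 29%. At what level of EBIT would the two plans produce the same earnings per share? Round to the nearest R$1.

R$2,484,000

At indifference, (EBIT − 34,000)(1 − t)/700,000 = (EBIT − 664,000)(1 − t)/520,000.
Cancelling (1 − t) and cross-multiplying: 520,000·(EBIT − 34,000) = 700,000·(EBIT − 664,000).
EBIT × (700,000 − 520,000) = 664,000 × 700,000 − 34,000 × 520,000 = 447,120,000,000, so EBIT = 447,120,000,000 ÷ 180,000 = 2,484,000.00.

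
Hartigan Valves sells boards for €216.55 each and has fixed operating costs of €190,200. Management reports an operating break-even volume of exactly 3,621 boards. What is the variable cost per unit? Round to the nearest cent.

€164.02

At break-even, FC = Q × (P − VC), so P − VC = €190,200 ÷ 3,621 = €52.5269.
Hence VC = price − CM = €216.55 − €52.5269 = €164.02.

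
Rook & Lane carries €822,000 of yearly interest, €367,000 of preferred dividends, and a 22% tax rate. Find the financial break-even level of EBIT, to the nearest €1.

€1,292,513

Preferred dividends are paid after tax, so their pre-tax equivalent is €367,000 ÷ (1 − 0.22) = €470,512.82.
Financial break-even EBIT = interest + D_p ÷ (1 − t) = €822,000 + €470,512.82 = €1,292,512.82.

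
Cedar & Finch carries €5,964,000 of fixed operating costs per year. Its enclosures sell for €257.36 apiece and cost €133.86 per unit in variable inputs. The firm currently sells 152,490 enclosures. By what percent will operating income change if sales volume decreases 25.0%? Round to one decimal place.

Contribution at this volume is 152,490 × €123.50 = €18,832,515.00.
Subtracting fixed costs: EBIT = €18,832,515.00 − €5,964,000 = €12,868,515.00.
So DOL = total CM / EBIT = €18,832,515.00 / €12,868,515.00 = 1.4635.
%ΔEBIT = DOL × %ΔSales = 1.4635 × -25.0% = -36.6%.

-36.6%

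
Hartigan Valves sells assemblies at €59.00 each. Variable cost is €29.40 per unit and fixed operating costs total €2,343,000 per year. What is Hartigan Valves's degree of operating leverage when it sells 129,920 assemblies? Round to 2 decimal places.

At 129,920 units, contribution = 129,920 × €29.60 = €3,845,632.00.
Subtracting fixed costs: EBIT = €3,845,632.00 − €2,343,000 = €1,502,632.00.
So DOL = total CM / EBIT = €3,845,632.00 / €1,502,632.00 = 2.5593.

2.56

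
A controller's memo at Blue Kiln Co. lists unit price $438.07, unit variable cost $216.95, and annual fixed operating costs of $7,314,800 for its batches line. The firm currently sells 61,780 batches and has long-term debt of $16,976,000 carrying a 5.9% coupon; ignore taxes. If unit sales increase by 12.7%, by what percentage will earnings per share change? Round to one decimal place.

+32.5%

At 61,780 units, contribution = 61,780 × $221.12 = $13,660,793.60.
Subtracting fixed costs: EBIT = $13,660,793.60 − $7,314,800 = $6,345,993.60.
Interest = $1,001,584.00, so EBIT − I = $5,344,409.60.
Degree of combined leverage = contribution ÷ (EBIT − I) = $13,660,793.60 ÷ $5,344,409.60 = 2.5561.
%ΔEPS = DCL × %ΔSales = 2.5561 × +12.7% = +32.5%.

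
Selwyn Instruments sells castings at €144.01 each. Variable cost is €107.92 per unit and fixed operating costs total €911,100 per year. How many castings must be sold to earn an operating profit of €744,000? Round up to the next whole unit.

Contribution margin per unit = €144.01 − €107.92 = €36.09.
Units = (FC + target) / CM = (€911,100 + €744,000) / €36.09 = 45,860.35, so 45,861 castings.

45,861 castings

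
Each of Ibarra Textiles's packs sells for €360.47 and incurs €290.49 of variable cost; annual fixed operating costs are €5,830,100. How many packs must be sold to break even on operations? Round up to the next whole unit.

Contribution margin per unit = €360.47 − €290.49 = €69.98.
Break-even volume = fixed costs ÷ CM per unit = €5,830,100 ÷ €69.98 = 83,310.95, so 83,311 packs.

83,311 packs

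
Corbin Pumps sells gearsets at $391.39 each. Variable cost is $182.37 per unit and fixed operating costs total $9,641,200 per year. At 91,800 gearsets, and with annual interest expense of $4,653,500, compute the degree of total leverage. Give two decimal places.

3.92

Total contribution margin = 91,800 × $209.02 = $19,188,036.00.
EBIT = $19,188,036.00 − $9,641,200 = $9,546,836.00. Interest = $4,653,500.00.
DOL = $19,188,036.00 ÷ $9,546,836.00 = 2.0099; DFL = $9,546,836.00 ÷ $4,893,336.00 = 1.9510.
DCL = DOL × DFL = 2.0099 × 1.9510 = 3.9213.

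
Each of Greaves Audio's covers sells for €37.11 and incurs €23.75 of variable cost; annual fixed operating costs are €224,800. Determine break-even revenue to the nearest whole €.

CM per unit = €37.11 − €23.75 = €13.36; CM ratio = €13.36 / €37.11 = 0.3600.
Break-even revenue = fixed costs × price ÷ CM = €224,800 × €37.11 ÷ €13.36 = €624,426.

€624,426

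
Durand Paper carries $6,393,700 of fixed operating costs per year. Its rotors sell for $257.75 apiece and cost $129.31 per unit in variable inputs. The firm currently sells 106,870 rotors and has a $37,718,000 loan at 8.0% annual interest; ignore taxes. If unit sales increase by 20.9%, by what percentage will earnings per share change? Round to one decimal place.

+66.5%

Contribution at this volume is 106,870 × $128.44 = $13,726,382.80.
Subtracting fixed costs: EBIT = $13,726,382.80 − $6,393,700 = $7,332,682.80.
Interest = $3,017,440.00, so EBIT − I = $4,315,242.80.
DCL = total CM / (EBIT − I) = $13,726,382.80 / $4,315,242.80 = 3.1809.
EPS therefore changes by 3.1809 × (+20.9%) = +66.5%.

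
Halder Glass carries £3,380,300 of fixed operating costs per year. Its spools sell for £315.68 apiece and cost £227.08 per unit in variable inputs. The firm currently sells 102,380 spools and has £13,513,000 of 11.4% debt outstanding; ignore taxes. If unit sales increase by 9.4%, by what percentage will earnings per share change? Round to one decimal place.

Contribution at this volume is 102,380 × £88.60 = £9,070,868.00.
Operating income = contribution − fixed costs = £9,070,868.00 − £3,380,300 = £5,690,568.00.
Interest = £1,540,482.00, so EBIT − I = £4,150,086.00.
Degree of combined leverage = contribution ÷ (EBIT − I) = £9,070,868.00 ÷ £4,150,086.00 = 2.1857.
%ΔEPS = DCL × %ΔSales = 2.1857 × +9.4% = +20.5%.

+20.5%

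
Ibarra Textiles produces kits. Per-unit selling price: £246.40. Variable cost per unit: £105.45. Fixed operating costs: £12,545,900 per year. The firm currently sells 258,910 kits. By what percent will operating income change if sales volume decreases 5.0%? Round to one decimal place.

At 258,910 units, contribution = 258,910 × £140.95 = £36,493,364.50.
EBIT = £36,493,364.50 − £12,545,900 = £23,947,464.50.
DOL = contribution ÷ EBIT = £36,493,364.50 ÷ £23,947,464.50 = 1.5239.
%ΔEBIT = DOL × %ΔSales = 1.5239 × -5.0% = -7.6%.

-7.6%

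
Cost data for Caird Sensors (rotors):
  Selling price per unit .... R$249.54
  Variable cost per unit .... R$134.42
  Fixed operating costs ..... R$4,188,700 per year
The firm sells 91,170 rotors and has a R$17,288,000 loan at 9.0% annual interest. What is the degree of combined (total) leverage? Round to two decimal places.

Contribution at this volume is 91,170 × R$115.12 = R$10,495,490.40.
EBIT = R$10,495,490.40 − R$4,188,700 = R$6,306,790.40. Interest = R$1,555,920.00, so EBIT − I = R$4,750,870.40.
Degree of total leverage = total CM / (EBIT − interest) = R$10,495,490.40 / R$4,750,870.40 = 2.2092.

2.21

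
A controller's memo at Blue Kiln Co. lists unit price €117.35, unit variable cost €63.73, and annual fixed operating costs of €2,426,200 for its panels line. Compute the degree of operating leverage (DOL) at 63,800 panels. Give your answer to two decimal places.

At 63,800 units, contribution = 63,800 × €53.62 = €3,420,956.00.
Operating income = contribution − fixed costs = €3,420,956.00 − €2,426,200 = €994,756.00.
Degree of operating leverage = €3,420,956.00 / €994,756.00 = 3.4390.

3.44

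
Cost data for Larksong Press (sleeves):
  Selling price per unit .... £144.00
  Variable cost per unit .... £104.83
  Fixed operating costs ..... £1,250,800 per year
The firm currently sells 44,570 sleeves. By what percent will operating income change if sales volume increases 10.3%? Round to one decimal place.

+36.3%

Total contribution margin = 44,570 × £39.17 = £1,745,806.90.
Subtracting fixed costs: EBIT = £1,745,806.90 − £1,250,800 = £495,006.90.
DOL = contribution ÷ EBIT = £1,745,806.90 ÷ £495,006.90 = 3.5268.
%ΔEBIT = DOL × %ΔSales = 3.5268 × +10.3% = +36.3%.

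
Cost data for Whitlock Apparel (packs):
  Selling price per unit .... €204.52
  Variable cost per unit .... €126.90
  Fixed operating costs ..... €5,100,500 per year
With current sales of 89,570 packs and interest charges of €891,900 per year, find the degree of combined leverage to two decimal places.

At 89,570 units, contribution = 89,570 × €77.62 = €6,952,423.40.
Subtracting fixed costs: EBIT = €6,952,423.40 − €5,100,500 = €1,851,923.40. Interest = €891,900.00.
DOL = €6,952,423.40 ÷ €1,851,923.40 = 3.7542; DFL = €1,851,923.40 ÷ €960,023.40 = 1.9290.
Combined leverage = 3.7542 × 1.9290 = 7.2419.

7.24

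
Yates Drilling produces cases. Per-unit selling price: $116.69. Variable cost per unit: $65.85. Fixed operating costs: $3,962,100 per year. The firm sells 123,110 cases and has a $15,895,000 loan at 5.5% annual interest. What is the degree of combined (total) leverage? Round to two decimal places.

4.40

At 123,110 units, contribution = 123,110 × $50.84 = $6,258,912.40.
EBIT = $6,258,912.40 − $3,962,100 = $2,296,812.40. Interest = $874,225.00, so EBIT − I = $1,422,587.40.
Degree of total leverage = total CM / (EBIT − interest) = $6,258,912.40 / $1,422,587.40 = 4.3997.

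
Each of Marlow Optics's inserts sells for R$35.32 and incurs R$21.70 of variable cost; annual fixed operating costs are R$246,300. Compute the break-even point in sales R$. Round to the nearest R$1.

R$638,716

CM per unit = R$35.32 − R$21.70 = R$13.62; CM ratio = R$13.62 / R$35.32 = 0.3856.
Break-even revenue = fixed costs × price ÷ CM = R$246,300 × R$35.32 ÷ R$13.62 = R$638,716.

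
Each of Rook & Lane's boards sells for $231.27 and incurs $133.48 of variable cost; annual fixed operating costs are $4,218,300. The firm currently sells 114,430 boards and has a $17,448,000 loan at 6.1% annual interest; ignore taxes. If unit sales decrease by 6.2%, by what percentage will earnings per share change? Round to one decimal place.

-11.7%

Contribution at this volume is 114,430 × $97.79 = $11,190,109.70.
EBIT = $11,190,109.70 − $4,218,300 = $6,971,809.70.
After interest of $1,064,328.00, pre-tax earnings = $5,907,481.70.
DCL = total CM / (EBIT − I) = $11,190,109.70 / $5,907,481.70 = 1.8942.
%ΔEPS = DCL × %ΔSales = 1.8942 × -6.2% = -11.7%.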